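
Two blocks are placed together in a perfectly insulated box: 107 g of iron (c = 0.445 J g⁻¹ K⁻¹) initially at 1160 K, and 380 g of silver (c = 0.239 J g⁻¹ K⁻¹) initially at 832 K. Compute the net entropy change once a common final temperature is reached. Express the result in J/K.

Energy balance: T_f = (m₁c₁T₁ + m₂c₂T₂)/(m₁c₁ + m₂c₂) = 944.82 K.
ΔS₁ = m₁c₁ ln(T_f/T₁) = 47.615 × ln(944.82/1160) = -9.77 J/K.
ΔS₂ = m₂c₂ ln(T_f/T₂) = 90.82 × ln(944.82/832) = 11.55 J/K.
ΔS_total = -9.77 + 11.55 = 1.78 J/K.

ΔS_total = 1.78 J/K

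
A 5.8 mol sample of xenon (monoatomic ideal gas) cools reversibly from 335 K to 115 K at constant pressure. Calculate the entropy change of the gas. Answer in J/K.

At constant pressure, ΔS = nC_p ln(T₂/T₁) with C_p = 5R/2 = 20.79 J mol⁻¹ K⁻¹.
ΔS = 5.8 × 20.79 × ln(115/335) = -129 J/K.

ΔS = -129 J/K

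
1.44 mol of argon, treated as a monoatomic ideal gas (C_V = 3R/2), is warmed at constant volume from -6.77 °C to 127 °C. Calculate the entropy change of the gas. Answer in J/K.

ΔS = 7.31 J/K

In kelvin: T₁ = 266.38 K, T₂ = 400.15 K. At constant volume, ΔS = nC_V ln(T₂/T₁) with C_V = 3R/2 = 12.47 J mol⁻¹ K⁻¹.
ΔS = 1.44 × 12.47 × ln(400.15/266.38) = 7.31 J/K.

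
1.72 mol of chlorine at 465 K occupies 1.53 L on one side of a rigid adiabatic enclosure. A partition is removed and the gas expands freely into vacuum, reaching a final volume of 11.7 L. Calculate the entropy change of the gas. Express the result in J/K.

ΔS_gas = 29.1 J/K

No heat is exchanged and no work is done, so the ideal-gas temperature stays constant.
Entropy is a state function; using a reversible isothermal path, ΔS_gas = nR ln(V₂/V₁) = 1.72 × 8.314 × ln(11.7/1.53) = 29.1 J/K.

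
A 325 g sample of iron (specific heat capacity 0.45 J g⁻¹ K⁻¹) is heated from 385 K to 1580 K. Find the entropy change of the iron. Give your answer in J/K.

ΔS = 206 J/K

ΔS = ∫dQ_rev/T = m c ln(T₂/T₁) = 325 × 0.45 × ln(1580/385) = 206 J/K.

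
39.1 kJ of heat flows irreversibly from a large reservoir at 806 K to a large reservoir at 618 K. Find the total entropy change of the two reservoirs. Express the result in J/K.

ΔS_hot = −Q/T_H = −39100/806 = -48.51 J/K and ΔS_cold = +Q/T_C = 39100/618 = 63.27 J/K.
ΔS_total = -48.51 + 63.27 = 14.8 J/K, positive as the second law requires.

ΔS_total = 14.8 J/K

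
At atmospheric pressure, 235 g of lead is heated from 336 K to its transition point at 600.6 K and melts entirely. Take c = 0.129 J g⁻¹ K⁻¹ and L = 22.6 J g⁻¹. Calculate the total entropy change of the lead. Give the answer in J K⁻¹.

Warming step: ΔS₁ = m c ln(T_tr/T_i) = 235 × 0.129 × ln(600.6/336) = 17.61 J/K.
Phase change: ΔS₂ = +mL/T_tr = 235 × 22.6 / 600.6 = 8.843 J/K.
ΔS_total = (17.61) + (8.843) = 26.5 J/K.

ΔS = 26.5 J/K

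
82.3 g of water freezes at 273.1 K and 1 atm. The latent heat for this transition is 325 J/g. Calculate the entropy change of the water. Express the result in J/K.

ΔS = -97.9 J/K

Heat released by the substance: Q = −mL = −82.3 × 325 = −26747.5 J.
At constant T, ΔS = Q_rev/T = −26747.5 / 273.1 = -97.9 J/K.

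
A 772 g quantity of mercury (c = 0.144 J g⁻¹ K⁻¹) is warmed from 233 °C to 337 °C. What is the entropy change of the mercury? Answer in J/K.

In kelvin: T₁ = 506.15 K, T₂ = 610.15 K. ΔS = ∫dQ_rev/T = m c ln(T₂/T₁) = 772 × 0.144 × ln(610.15/506.15) = 20.8 J/K.

ΔS = 20.8 J/K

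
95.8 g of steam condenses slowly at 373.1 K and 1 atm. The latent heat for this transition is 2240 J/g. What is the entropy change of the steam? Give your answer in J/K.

ΔS = -575 J/K

Heat released by the substance: Q = −mL = −95.8 × 2240 = −214592 J.
At constant T, ΔS = Q_rev/T = −214592 / 373.1 = -575 J/K.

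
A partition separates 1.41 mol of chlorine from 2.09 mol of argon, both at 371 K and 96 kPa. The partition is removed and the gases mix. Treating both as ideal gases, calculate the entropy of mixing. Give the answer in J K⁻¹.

ΔS_mix = 19.6 J/K

Mole fractions: x_A = 1.41/3.5 = 0.403, x_B = 0.597.
ΔS_mix = −R(n_A ln x_A + n_B ln x_B) = −8.314 × (1.41 ln 0.403 + 2.09 ln 0.597) = 19.6 J/K.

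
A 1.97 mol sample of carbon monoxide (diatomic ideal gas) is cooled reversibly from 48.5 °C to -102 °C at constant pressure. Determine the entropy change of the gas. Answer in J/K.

In kelvin: T₁ = 321.65 K, T₂ = 171.15 K. At constant pressure, ΔS = nC_p ln(T₂/T₁) with C_p = 7R/2 = 29.1 J mol⁻¹ K⁻¹.
ΔS = 1.97 × 29.1 × ln(171.15/321.65) = -36.2 J/K.

ΔS = -36.2 J/K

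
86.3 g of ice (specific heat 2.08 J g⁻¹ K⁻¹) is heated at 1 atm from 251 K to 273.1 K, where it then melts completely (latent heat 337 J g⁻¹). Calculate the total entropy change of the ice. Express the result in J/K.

Warming step: ΔS₁ = m c ln(T_tr/T_i) = 86.3 × 2.08 × ln(273.1/251) = 15.15 J/K.
Phase change: ΔS₂ = +mL/T_tr = 86.3 × 337 / 273.1 = 106.5 J/K.
ΔS_total = (15.15) + (106.5) = 122 J/K.

ΔS = 122 J/K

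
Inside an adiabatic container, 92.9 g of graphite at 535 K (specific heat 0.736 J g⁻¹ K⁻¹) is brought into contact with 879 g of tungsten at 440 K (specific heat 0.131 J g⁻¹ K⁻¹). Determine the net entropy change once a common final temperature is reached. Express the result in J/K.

ΔS_total = 0.832 J/K

Energy balance: T_f = (m₁c₁T₁ + m₂c₂T₂)/(m₁c₁ + m₂c₂) = 475.39 K.
ΔS₁ = m₁c₁ ln(T_f/T₁) = 68.3744 × ln(475.39/535) = -8.077 J/K.
ΔS₂ = m₂c₂ ln(T_f/T₂) = 115.149 × ln(475.39/440) = 8.909 J/K.
ΔS_total = -8.077 + 8.909 = 0.832 J/K.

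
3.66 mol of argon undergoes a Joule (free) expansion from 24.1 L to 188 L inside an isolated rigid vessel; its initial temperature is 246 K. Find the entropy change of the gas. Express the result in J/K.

For an ideal gas in free expansion Q = 0 and W = 0, so T is unchanged.
Entropy is a state function; using a reversible isothermal path, ΔS_gas = nR ln(V₂/V₁) = 3.66 × 8.314 × ln(188/24.1) = 62.5 J/K.

ΔS_gas = 62.5 J/K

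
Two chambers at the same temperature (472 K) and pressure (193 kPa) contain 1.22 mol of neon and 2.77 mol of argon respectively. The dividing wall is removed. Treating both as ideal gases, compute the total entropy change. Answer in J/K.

ΔS_mix = 20.4 J/K

Mole fractions: x_A = 1.22/3.99 = 0.306, x_B = 0.694.
ΔS_mix = −R(n_A ln x_A + n_B ln x_B) = −8.314 × (1.22 ln 0.306 + 2.77 ln 0.694) = 20.4 J/K.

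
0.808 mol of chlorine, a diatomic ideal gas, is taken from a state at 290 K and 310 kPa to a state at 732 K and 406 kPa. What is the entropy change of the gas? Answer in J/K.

ΔS = nC_p ln(T₂/T₁) − nR ln(P₂/P₁), with C_p = 7R/2 = 29.1 J mol⁻¹ K⁻¹ for a diatomic ideal gas.
ΔS = 0.808 × [29.1 × ln(732/290) − 8.314 × ln(406/310)] = 20 J/K.

ΔS = 20 J/K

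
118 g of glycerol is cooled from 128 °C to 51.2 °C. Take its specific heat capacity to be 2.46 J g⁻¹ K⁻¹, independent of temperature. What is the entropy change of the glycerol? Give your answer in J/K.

ΔS = -61.7 J/K

In kelvin: T₁ = 401.15 K, T₂ = 324.35 K. ΔS = ∫dQ_rev/T = m c ln(T₂/T₁) = 118 × 2.46 × ln(324.35/401.15) = -61.7 J/K.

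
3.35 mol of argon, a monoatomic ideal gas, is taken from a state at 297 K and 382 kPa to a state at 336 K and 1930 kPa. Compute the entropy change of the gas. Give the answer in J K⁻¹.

ΔS = nC_p ln(T₂/T₁) − nR ln(P₂/P₁), with C_p = 5R/2 = 20.79 J mol⁻¹ K⁻¹ for a monoatomic ideal gas.
ΔS = 3.35 × [20.79 × ln(336/297) − 8.314 × ln(1930/382)] = -36.5 J/K.

ΔS = -36.5 J/K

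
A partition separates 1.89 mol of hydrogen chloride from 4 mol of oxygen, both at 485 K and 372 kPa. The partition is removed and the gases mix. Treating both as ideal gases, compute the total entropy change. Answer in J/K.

ΔS_mix = 30.7 J/K

Mole fractions: x_A = 1.89/5.89 = 0.321, x_B = 0.679.
ΔS_mix = −R(n_A ln x_A + n_B ln x_B) = −8.314 × (1.89 ln 0.321 + 4 ln 0.679) = 30.7 J/K.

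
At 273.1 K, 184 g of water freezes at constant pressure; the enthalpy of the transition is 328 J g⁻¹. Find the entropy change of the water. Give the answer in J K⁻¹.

Heat released by the substance: Q = −mL = −184 × 328 = −60352 J.
At constant T, ΔS = Q_rev/T = −60352 / 273.1 = -221 J/K.

ΔS = -221 J/K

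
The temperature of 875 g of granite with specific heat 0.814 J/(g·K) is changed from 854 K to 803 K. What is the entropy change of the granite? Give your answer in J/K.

ΔS = ∫dQ_rev/T = m c ln(T₂/T₁) = 875 × 0.814 × ln(803/854) = -43.9 J/K.

ΔS = -43.9 J/K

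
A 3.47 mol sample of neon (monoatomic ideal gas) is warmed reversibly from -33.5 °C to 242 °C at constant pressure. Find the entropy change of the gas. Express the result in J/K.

In kelvin: T₁ = 239.65 K, T₂ = 515.15 K. At constant pressure, ΔS = nC_p ln(T₂/T₁) with C_p = 5R/2 = 20.79 J mol⁻¹ K⁻¹.
ΔS = 3.47 × 20.79 × ln(515.15/239.65) = 55.2 J/K.

ΔS = 55.2 J/K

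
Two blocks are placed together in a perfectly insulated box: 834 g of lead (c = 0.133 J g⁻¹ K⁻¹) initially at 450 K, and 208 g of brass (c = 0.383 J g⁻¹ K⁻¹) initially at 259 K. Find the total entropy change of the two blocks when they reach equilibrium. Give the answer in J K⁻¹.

ΔS_total = 6.79 J/K

Energy balance: T_f = (m₁c₁T₁ + m₂c₂T₂)/(m₁c₁ + m₂c₂) = 370.16 K.
ΔS₁ = m₁c₁ ln(T_f/T₁) = 110.922 × ln(370.16/450) = -21.66 J/K.
ΔS₂ = m₂c₂ ln(T_f/T₂) = 79.664 × ln(370.16/259) = 28.45 J/K.
ΔS_total = -21.66 + 28.45 = 6.79 J/K.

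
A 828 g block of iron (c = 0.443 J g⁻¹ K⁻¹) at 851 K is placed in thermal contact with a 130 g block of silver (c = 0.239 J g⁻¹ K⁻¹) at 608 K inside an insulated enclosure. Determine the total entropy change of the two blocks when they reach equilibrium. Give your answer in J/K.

Energy balance: T_f = (m₁c₁T₁ + m₂c₂T₂)/(m₁c₁ + m₂c₂) = 832.02 K.
ΔS₁ = m₁c₁ ln(T_f/T₁) = 366.804 × ln(832.02/851) = -8.272 J/K.
ΔS₂ = m₂c₂ ln(T_f/T₂) = 31.07 × ln(832.02/608) = 9.746 J/K.
ΔS_total = -8.272 + 9.746 = 1.47 J/K.

ΔS_total = 1.47 J/K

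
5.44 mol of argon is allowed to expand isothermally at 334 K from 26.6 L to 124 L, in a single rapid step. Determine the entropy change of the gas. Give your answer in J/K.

ΔS_gas = 69.6 J/K

Entropy is a state function, so ΔS_gas depends only on the end states.
For an isothermal ideal gas ΔS_gas = nR ln(V₂/V₁) = 5.44 × 8.314 × ln(124/26.6) = 69.6 J/K.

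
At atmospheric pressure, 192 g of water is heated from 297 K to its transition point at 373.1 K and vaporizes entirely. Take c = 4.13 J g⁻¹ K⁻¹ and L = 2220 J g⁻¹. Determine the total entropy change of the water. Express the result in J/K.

Warming step: ΔS₁ = m c ln(T_tr/T_i) = 192 × 4.13 × ln(373.1/297) = 180.9 J/K.
Phase change: ΔS₂ = +mL/T_tr = 192 × 2220 / 373.1 = 1142 J/K.
ΔS_total = (180.9) + (1142) = 1320 J/K.

ΔS = 1320 J/K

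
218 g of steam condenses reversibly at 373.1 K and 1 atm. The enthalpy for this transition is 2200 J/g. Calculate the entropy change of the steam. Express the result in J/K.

Heat released by the substance: Q = −mL = −218 × 2200 = −479600 J.
At constant T, ΔS = Q_rev/T = −479600 / 373.1 = -1290 J/K.

ΔS = -1290 J/K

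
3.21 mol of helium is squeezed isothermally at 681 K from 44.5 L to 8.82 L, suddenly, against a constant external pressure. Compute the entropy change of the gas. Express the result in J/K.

ΔS_gas = -43.2 J/K

Entropy is a state function, so ΔS_gas depends only on the end states.
For an isothermal ideal gas ΔS_gas = nR ln(V₂/V₁) = 3.21 × 8.314 × ln(8.82/44.5) = -43.2 J/K.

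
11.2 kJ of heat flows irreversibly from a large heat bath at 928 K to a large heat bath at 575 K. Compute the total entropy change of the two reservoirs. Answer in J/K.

ΔS_total = 7.41 J/K

ΔS_hot = −Q/T_H = −11200/928 = -12.07 J/K and ΔS_cold = +Q/T_C = 11200/575 = 19.48 J/K.
ΔS_total = -12.07 + 19.48 = 7.41 J/K, positive as the second law requires.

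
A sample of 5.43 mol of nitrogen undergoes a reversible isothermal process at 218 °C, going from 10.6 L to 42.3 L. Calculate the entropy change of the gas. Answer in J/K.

For an isothermal ideal gas ΔS_gas = nR ln(V₂/V₁) = 5.43 × 8.314 × ln(42.3/10.6) = 62.5 J/K.

ΔS_gas = 62.5 J/K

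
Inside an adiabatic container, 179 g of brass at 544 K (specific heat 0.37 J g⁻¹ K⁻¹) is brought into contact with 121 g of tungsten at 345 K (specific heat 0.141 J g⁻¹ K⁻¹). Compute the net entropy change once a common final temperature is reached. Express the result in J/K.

Energy balance: T_f = (m₁c₁T₁ + m₂c₂T₂)/(m₁c₁ + m₂c₂) = 503.24 K.
ΔS₁ = m₁c₁ ln(T_f/T₁) = 66.23 × ln(503.24/544) = -5.158 J/K.
ΔS₂ = m₂c₂ ln(T_f/T₂) = 17.061 × ln(503.24/345) = 6.441 J/K.
ΔS_total = -5.158 + 6.441 = 1.28 J/K.

ΔS_total = 1.28 J/K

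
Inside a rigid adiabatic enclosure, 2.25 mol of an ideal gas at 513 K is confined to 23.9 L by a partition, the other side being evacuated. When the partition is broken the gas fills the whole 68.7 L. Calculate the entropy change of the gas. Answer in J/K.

For an ideal gas in free expansion Q = 0 and W = 0, so T is unchanged.
Entropy is a state function; using a reversible isothermal path, ΔS_gas = nR ln(V₂/V₁) = 2.25 × 8.314 × ln(68.7/23.9) = 19.8 J/K.

ΔS_gas = 19.8 J/K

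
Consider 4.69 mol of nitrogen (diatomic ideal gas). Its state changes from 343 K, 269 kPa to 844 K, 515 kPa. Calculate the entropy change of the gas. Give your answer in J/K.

ΔS = 97.6 J/K

ΔS = nC_p ln(T₂/T₁) − nR ln(P₂/P₁), with C_p = 7R/2 = 29.1 J mol⁻¹ K⁻¹ for a diatomic ideal gas.
ΔS = 4.69 × [29.1 × ln(844/343) − 8.314 × ln(515/269)] = 97.6 J/K.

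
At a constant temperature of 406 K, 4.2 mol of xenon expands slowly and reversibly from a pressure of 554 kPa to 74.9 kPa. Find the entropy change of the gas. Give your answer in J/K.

ΔS_gas = 69.9 J/K

For an isothermal ideal gas ΔS_gas = nR ln(P₁/P₂) = 4.2 × 8.314 × ln(554/74.9) = 69.9 J/K.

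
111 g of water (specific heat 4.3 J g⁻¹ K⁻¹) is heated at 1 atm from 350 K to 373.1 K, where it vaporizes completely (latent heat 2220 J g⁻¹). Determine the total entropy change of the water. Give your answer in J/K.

Warming step: ΔS₁ = m c ln(T_tr/T_i) = 111 × 4.3 × ln(373.1/350) = 30.51 J/K.
Phase change: ΔS₂ = +mL/T_tr = 111 × 2220 / 373.1 = 660.5 J/K.
ΔS_total = (30.51) + (660.5) = 691 J/K.

ΔS = 691 J/K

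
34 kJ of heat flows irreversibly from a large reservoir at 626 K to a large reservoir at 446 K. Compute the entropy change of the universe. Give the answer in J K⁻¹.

ΔS_total = 21.9 J/K

ΔS_hot = −Q/T_H = −34000/626 = -54.31 J/K and ΔS_cold = +Q/T_C = 34000/446 = 76.23 J/K.
ΔS_total = -54.31 + 76.23 = 21.9 J/K, positive as the second law requires.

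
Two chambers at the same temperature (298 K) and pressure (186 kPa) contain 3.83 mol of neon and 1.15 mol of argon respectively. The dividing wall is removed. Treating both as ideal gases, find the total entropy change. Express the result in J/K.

Mole fractions: x_A = 3.83/4.98 = 0.769, x_B = 0.231.
ΔS_mix = −R(n_A ln x_A + n_B ln x_B) = −8.314 × (3.83 ln 0.769 + 1.15 ln 0.231) = 22.4 J/K.

ΔS_mix = 22.4 J/K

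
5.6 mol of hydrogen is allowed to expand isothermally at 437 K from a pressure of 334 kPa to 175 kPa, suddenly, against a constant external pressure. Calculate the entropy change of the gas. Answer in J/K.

Entropy is a state function, so ΔS_gas depends only on the end states.
For an isothermal ideal gas ΔS_gas = nR ln(P₁/P₂) = 5.6 × 8.314 × ln(334/175) = 30.1 J/K.

ΔS_gas = 30.1 J/K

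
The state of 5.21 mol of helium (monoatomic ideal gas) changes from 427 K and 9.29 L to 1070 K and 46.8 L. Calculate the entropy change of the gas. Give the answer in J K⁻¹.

Entropy is a state function: ΔS = nC_V ln(T₂/T₁) + nR ln(V₂/V₁), with C_V = 3R/2 = 12.47 J mol⁻¹ K⁻¹ for a monoatomic ideal gas.
ΔS = 5.21 × [12.47 × ln(1070/427) + 8.314 × ln(46.8/9.29)] = 130 J/K.

ΔS = 130 J/K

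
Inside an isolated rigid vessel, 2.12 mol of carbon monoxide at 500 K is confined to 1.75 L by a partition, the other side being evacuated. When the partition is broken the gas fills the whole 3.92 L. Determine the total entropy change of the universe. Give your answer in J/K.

ΔS_universe = 14.2 J/K

For an ideal gas in free expansion Q = 0 and W = 0, so T is unchanged.
Entropy is a state function; using a reversible isothermal path, ΔS_gas = nR ln(V₂/V₁) = 2.12 × 8.314 × ln(3.92/1.75) = 14.2 J/K.
The insulated surroundings exchange no heat, so ΔS_surr = 0 and ΔS_universe = ΔS_gas.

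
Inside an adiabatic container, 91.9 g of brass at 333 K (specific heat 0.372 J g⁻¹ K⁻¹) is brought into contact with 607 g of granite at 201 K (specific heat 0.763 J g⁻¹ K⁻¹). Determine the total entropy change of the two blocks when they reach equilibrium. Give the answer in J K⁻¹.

ΔS_total = 4.7 J/K

Energy balance: T_f = (m₁c₁T₁ + m₂c₂T₂)/(m₁c₁ + m₂c₂) = 210.07 K.
ΔS₁ = m₁c₁ ln(T_f/T₁) = 34.1868 × ln(210.07/333) = -15.75 J/K.
ΔS₂ = m₂c₂ ln(T_f/T₂) = 463.141 × ln(210.07/201) = 20.45 J/K.
ΔS_total = -15.75 + 20.45 = 4.7 J/K.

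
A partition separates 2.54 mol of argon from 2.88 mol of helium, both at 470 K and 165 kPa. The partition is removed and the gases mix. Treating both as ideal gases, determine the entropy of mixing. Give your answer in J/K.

Mole fractions: x_A = 2.54/5.42 = 0.469, x_B = 0.531.
ΔS_mix = −R(n_A ln x_A + n_B ln x_B) = −8.314 × (2.54 ln 0.469 + 2.88 ln 0.531) = 31.1 J/K.

ΔS_mix = 31.1 J/K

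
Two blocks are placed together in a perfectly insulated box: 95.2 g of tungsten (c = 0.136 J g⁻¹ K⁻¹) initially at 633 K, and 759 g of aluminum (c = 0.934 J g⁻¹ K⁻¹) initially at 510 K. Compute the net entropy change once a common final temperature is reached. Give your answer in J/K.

ΔS_total = 0.318 J/K

Energy balance: T_f = (m₁c₁T₁ + m₂c₂T₂)/(m₁c₁ + m₂c₂) = 512.21 K.
ΔS₁ = m₁c₁ ln(T_f/T₁) = 12.9472 × ln(512.21/633) = -2.7415 J/K.
ΔS₂ = m₂c₂ ln(T_f/T₂) = 708.906 × ln(512.21/510) = 3.0599 J/K.
ΔS_total = -2.7415 + 3.0599 = 0.318 J/K.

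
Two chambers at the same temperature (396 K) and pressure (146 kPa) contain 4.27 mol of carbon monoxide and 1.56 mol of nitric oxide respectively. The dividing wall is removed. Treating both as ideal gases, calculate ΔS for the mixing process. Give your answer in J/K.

Mole fractions: x_A = 4.27/5.83 = 0.732, x_B = 0.268.
ΔS_mix = −R(n_A ln x_A + n_B ln x_B) = −8.314 × (4.27 ln 0.732 + 1.56 ln 0.268) = 28.2 J/K.

ΔS_mix = 28.2 J/K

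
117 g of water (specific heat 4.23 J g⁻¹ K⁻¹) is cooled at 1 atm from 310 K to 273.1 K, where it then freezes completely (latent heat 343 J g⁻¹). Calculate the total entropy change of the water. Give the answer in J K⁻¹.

ΔS = -210 J/K

Cooling step: ΔS₁ = m c ln(T_tr/T_i) = 117 × 4.23 × ln(273.1/310) = -62.72 J/K.
Phase change: ΔS₂ = −mL/T_tr = −117 × 343 / 273.1 = -146.9 J/K.
ΔS_total = (-62.72) + (-146.9) = -210 J/K.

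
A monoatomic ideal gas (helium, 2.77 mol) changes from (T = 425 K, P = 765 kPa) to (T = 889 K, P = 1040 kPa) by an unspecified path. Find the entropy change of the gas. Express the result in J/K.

ΔS = nC_p ln(T₂/T₁) − nR ln(P₂/P₁), with C_p = 5R/2 = 20.79 J mol⁻¹ K⁻¹ for a monoatomic ideal gas.
ΔS = 2.77 × [20.79 × ln(889/425) − 8.314 × ln(1040/765)] = 35.4 J/K.

ΔS = 35.4 J/K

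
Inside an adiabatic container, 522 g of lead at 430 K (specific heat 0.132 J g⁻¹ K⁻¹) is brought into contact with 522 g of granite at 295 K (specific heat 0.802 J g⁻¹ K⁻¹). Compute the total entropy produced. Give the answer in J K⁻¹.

Energy balance: T_f = (m₁c₁T₁ + m₂c₂T₂)/(m₁c₁ + m₂c₂) = 314.08 K.
ΔS₁ = m₁c₁ ln(T_f/T₁) = 68.904 × ln(314.08/430) = -21.65 J/K.
ΔS₂ = m₂c₂ ln(T_f/T₂) = 418.644 × ln(314.08/295) = 26.24 J/K.
ΔS_total = -21.65 + 26.24 = 4.59 J/K.

ΔS_total = 4.59 J/K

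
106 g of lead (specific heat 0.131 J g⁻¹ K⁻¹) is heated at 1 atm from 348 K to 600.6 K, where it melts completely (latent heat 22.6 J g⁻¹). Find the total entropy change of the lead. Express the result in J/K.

ΔS = 11.6 J/K

Warming step: ΔS₁ = m c ln(T_tr/T_i) = 106 × 0.131 × ln(600.6/348) = 7.578 J/K.
Phase change: ΔS₂ = +mL/T_tr = 106 × 22.6 / 600.6 = 3.989 J/K.
ΔS_total = (7.578) + (3.989) = 11.6 J/K.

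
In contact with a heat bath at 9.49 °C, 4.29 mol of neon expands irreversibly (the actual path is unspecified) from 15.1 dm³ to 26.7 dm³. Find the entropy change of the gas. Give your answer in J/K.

Entropy is a state function, so ΔS_gas depends only on the end states.
For an isothermal ideal gas ΔS_gas = nR ln(V₂/V₁) = 4.29 × 8.314 × ln(26.7/15.1) = 20.3 J/K.

ΔS_gas = 20.3 J/K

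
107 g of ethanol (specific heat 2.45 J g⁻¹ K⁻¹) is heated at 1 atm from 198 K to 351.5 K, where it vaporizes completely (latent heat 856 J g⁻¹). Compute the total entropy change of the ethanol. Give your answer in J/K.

Warming step: ΔS₁ = m c ln(T_tr/T_i) = 107 × 2.45 × ln(351.5/198) = 150.5 J/K.
Phase change: ΔS₂ = +mL/T_tr = 107 × 856 / 351.5 = 260.6 J/K.
ΔS_total = (150.5) + (260.6) = 411 J/K.

ΔS = 411 J/K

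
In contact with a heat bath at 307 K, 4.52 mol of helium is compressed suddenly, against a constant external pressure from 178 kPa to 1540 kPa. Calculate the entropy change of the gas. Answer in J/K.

ΔS_gas = -81.1 J/K

Entropy is a state function, so ΔS_gas depends only on the end states.
For an isothermal ideal gas ΔS_gas = nR ln(P₁/P₂) = 4.52 × 8.314 × ln(178/1540) = -81.1 J/K.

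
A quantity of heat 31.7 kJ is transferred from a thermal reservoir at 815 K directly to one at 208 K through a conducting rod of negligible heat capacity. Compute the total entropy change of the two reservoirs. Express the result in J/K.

ΔS_hot = −Q/T_H = −31700/815 = -38.9 J/K and ΔS_cold = +Q/T_C = 31700/208 = 152.4 J/K.
ΔS_total = -38.9 + 152.4 = 114 J/K, positive as the second law requires.

ΔS_total = 114 J/K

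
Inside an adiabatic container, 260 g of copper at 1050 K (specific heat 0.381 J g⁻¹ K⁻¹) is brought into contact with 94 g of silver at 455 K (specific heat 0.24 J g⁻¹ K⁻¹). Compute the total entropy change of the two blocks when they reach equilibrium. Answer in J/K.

ΔS_total = 5.36 J/K

Energy balance: T_f = (m₁c₁T₁ + m₂c₂T₂)/(m₁c₁ + m₂c₂) = 939.63 K.
ΔS₁ = m₁c₁ ln(T_f/T₁) = 99.06 × ln(939.63/1050) = -11 J/K.
ΔS₂ = m₂c₂ ln(T_f/T₂) = 22.56 × ln(939.63/455) = 16.36 J/K.
ΔS_total = -11 + 16.36 = 5.36 J/K.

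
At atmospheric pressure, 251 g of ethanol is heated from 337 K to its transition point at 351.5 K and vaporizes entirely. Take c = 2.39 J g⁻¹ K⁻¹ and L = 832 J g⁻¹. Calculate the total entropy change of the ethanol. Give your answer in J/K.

ΔS = 619 J/K

Warming step: ΔS₁ = m c ln(T_tr/T_i) = 251 × 2.39 × ln(351.5/337) = 25.27 J/K.
Phase change: ΔS₂ = +mL/T_tr = 251 × 832 / 351.5 = 594.1 J/K.
ΔS_total = (25.27) + (594.1) = 619 J/K.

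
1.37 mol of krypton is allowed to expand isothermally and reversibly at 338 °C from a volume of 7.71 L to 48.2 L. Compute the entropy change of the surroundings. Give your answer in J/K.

For an isothermal ideal gas ΔS_gas = nR ln(V₂/V₁) = 1.37 × 8.314 × ln(48.2/7.71) = 20.9 J/K.
The process is reversible, so ΔS_surr = −ΔS_gas = -20.9 J/K and ΔS_universe = 0.

ΔS_surr = -20.9 J/K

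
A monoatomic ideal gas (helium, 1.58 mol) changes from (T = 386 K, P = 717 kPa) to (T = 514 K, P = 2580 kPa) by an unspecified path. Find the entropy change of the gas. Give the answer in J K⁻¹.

ΔS = -7.42 J/K

ΔS = nC_p ln(T₂/T₁) − nR ln(P₂/P₁), with C_p = 5R/2 = 20.79 J mol⁻¹ K⁻¹ for a monoatomic ideal gas.
ΔS = 1.58 × [20.79 × ln(514/386) − 8.314 × ln(2580/717)] = -7.42 J/K.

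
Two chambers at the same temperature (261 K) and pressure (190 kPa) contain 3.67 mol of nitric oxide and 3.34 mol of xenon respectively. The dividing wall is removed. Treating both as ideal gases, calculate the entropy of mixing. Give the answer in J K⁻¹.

Mole fractions: x_A = 3.67/7.01 = 0.524, x_B = 0.476.
ΔS_mix = −R(n_A ln x_A + n_B ln x_B) = −8.314 × (3.67 ln 0.524 + 3.34 ln 0.476) = 40.3 J/K.

ΔS_mix = 40.3 J/K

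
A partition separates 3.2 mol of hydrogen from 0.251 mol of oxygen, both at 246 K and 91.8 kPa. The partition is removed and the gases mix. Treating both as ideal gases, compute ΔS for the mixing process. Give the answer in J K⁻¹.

Mole fractions: x_A = 3.2/3.45 = 0.927, x_B = 0.0727.
ΔS_mix = −R(n_A ln x_A + n_B ln x_B) = −8.314 × (3.2 ln 0.927 + 0.251 ln 0.0727) = 7.48 J/K.

ΔS_mix = 7.48 J/K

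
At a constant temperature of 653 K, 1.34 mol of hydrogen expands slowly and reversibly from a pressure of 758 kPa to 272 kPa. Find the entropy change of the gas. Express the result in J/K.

ΔS_gas = 11.4 J/K

For an isothermal ideal gas ΔS_gas = nR ln(P₁/P₂) = 1.34 × 8.314 × ln(758/272) = 11.4 J/K.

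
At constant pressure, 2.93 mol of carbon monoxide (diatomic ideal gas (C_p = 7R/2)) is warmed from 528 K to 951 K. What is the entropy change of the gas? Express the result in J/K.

At constant pressure, ΔS = nC_p ln(T₂/T₁) with C_p = 7R/2 = 29.1 J mol⁻¹ K⁻¹.
ΔS = 2.93 × 29.1 × ln(951/528) = 50.2 J/K.

ΔS = 50.2 J/K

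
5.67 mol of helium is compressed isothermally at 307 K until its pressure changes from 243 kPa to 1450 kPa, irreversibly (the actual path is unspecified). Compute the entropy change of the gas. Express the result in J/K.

Entropy is a state function, so ΔS_gas depends only on the end states.
For an isothermal ideal gas ΔS_gas = nR ln(P₁/P₂) = 5.67 × 8.314 × ln(243/1450) = -84.2 J/K.

ΔS_gas = -84.2 J/K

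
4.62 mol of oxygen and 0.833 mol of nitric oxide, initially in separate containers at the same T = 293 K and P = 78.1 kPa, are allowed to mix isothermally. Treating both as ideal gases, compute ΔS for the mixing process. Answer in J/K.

ΔS_mix = 19.4 J/K

Mole fractions: x_A = 4.62/5.45 = 0.847, x_B = 0.153.
ΔS_mix = −R(n_A ln x_A + n_B ln x_B) = −8.314 × (4.62 ln 0.847 + 0.833 ln 0.153) = 19.4 J/K.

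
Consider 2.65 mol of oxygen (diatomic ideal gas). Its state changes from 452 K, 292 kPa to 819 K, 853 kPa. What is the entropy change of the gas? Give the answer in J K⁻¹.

ΔS = 22.2 J/K

ΔS = nC_p ln(T₂/T₁) − nR ln(P₂/P₁), with C_p = 7R/2 = 29.1 J mol⁻¹ K⁻¹ for a diatomic ideal gas.
ΔS = 2.65 × [29.1 × ln(819/452) − 8.314 × ln(853/292)] = 22.2 J/K.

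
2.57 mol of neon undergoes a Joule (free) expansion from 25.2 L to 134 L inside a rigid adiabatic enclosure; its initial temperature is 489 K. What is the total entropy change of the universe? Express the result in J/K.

No heat is exchanged and no work is done, so the ideal-gas temperature stays constant.
Entropy is a state function; using a reversible isothermal path, ΔS_gas = nR ln(V₂/V₁) = 2.57 × 8.314 × ln(134/25.2) = 35.7 J/K.
The insulated surroundings exchange no heat, so ΔS_surr = 0 and ΔS_universe = ΔS_gas.

ΔS_universe = 35.7 J/K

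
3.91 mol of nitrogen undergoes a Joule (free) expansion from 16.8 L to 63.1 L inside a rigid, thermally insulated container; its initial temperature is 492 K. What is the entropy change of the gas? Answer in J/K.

For an ideal gas in free expansion Q = 0 and W = 0, so T is unchanged.
Entropy is a state function; using a reversible isothermal path, ΔS_gas = nR ln(V₂/V₁) = 3.91 × 8.314 × ln(63.1/16.8) = 43 J/K.

ΔS_gas = 43 J/K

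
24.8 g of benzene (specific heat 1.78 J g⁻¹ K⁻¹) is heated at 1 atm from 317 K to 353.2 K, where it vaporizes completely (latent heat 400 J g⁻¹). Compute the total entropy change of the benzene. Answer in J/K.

ΔS = 32.9 J/K

Warming step: ΔS₁ = m c ln(T_tr/T_i) = 24.8 × 1.78 × ln(353.2/317) = 4.773 J/K.
Phase change: ΔS₂ = +mL/T_tr = 24.8 × 400 / 353.2 = 28.09 J/K.
ΔS_total = (4.773) + (28.09) = 32.9 J/K.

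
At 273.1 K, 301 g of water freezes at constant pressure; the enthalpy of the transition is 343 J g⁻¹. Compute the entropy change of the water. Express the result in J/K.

ΔS = -378 J/K

Heat released by the substance: Q = −mL = −301 × 343 = −103243 J.
At constant T, ΔS = Q_rev/T = −103243 / 273.1 = -378 J/K.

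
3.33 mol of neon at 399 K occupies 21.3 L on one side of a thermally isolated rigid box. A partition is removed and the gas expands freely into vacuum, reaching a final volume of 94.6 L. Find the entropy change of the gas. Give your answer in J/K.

ΔS_gas = 41.3 J/K

No heat is exchanged and no work is done, so the ideal-gas temperature stays constant.
Entropy is a state function; using a reversible isothermal path, ΔS_gas = nR ln(V₂/V₁) = 3.33 × 8.314 × ln(94.6/21.3) = 41.3 J/K.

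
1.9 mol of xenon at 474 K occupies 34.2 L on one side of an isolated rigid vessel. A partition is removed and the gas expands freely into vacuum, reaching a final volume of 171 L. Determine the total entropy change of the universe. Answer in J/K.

ΔS_universe = 25.4 J/K

No heat is exchanged and no work is done, so the ideal-gas temperature stays constant.
Entropy is a state function; using a reversible isothermal path, ΔS_gas = nR ln(V₂/V₁) = 1.9 × 8.314 × ln(171/34.2) = 25.4 J/K.
The insulated surroundings exchange no heat, so ΔS_surr = 0 and ΔS_universe = ΔS_gas.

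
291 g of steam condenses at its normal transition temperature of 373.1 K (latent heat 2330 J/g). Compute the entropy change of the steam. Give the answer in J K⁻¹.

ΔS = -1820 J/K

Heat released by the substance: Q = −mL = −291 × 2330 = −678030 J.
At constant T, ΔS = Q_rev/T = −678030 / 373.1 = -1820 J/K.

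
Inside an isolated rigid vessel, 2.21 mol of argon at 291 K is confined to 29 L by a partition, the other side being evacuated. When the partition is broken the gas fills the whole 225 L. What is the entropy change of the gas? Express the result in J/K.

ΔS_gas = 37.6 J/K

No heat is exchanged and no work is done, so the ideal-gas temperature stays constant.
Entropy is a state function; using a reversible isothermal path, ΔS_gas = nR ln(V₂/V₁) = 2.21 × 8.314 × ln(225/29) = 37.6 J/K.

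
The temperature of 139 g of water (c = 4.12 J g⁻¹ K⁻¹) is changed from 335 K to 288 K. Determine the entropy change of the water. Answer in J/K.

ΔS = ∫dQ_rev/T = m c ln(T₂/T₁) = 139 × 4.12 × ln(288/335) = -86.6 J/K.

ΔS = -86.6 J/K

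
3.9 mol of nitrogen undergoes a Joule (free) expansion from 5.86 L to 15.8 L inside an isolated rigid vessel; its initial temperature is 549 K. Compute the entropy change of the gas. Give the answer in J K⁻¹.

ΔS_gas = 32.2 J/K

No heat is exchanged and no work is done, so the ideal-gas temperature stays constant.
Entropy is a state function; using a reversible isothermal path, ΔS_gas = nR ln(V₂/V₁) = 3.9 × 8.314 × ln(15.8/5.86) = 32.2 J/K.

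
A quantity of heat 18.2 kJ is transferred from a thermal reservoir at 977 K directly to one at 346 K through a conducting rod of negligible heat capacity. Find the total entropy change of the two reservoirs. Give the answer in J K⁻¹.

ΔS_total = 34 J/K

ΔS_hot = −Q/T_H = −18200/977 = -18.63 J/K and ΔS_cold = +Q/T_C = 18200/346 = 52.6 J/K.
ΔS_total = -18.63 + 52.6 = 34 J/K, positive as the second law requires.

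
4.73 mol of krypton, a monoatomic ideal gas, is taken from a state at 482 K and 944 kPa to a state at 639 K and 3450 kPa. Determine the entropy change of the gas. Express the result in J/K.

ΔS = nC_p ln(T₂/T₁) − nR ln(P₂/P₁), with C_p = 5R/2 = 20.79 J mol⁻¹ K⁻¹ for a monoatomic ideal gas.
ΔS = 4.73 × [20.79 × ln(639/482) − 8.314 × ln(3450/944)] = -23.2 J/K.

ΔS = -23.2 J/K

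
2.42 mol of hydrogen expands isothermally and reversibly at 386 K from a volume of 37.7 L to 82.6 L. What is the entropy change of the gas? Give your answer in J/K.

For an isothermal ideal gas ΔS_gas = nR ln(V₂/V₁) = 2.42 × 8.314 × ln(82.6/37.7) = 15.8 J/K.

ΔS_gas = 15.8 J/K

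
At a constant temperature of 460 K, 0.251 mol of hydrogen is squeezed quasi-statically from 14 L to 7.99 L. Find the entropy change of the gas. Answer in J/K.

For an isothermal ideal gas ΔS_gas = nR ln(V₂/V₁) = 0.251 × 8.314 × ln(7.99/14) = -1.17 J/K.

ΔS_gas = -1.17 J/K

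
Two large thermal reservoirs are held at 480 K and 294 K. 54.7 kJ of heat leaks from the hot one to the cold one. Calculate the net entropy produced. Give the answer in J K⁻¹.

ΔS_total = 72.1 J/K

ΔS_hot = −Q/T_H = −54700/480 = -114 J/K and ΔS_cold = +Q/T_C = 54700/294 = 186.1 J/K.
ΔS_total = -114 + 186.1 = 72.1 J/K, positive as the second law requires.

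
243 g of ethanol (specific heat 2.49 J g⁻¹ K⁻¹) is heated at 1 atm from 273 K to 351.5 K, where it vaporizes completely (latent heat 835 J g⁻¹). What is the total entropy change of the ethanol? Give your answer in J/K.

ΔS = 730 J/K

Warming step: ΔS₁ = m c ln(T_tr/T_i) = 243 × 2.49 × ln(351.5/273) = 152.9 J/K.
Phase change: ΔS₂ = +mL/T_tr = 243 × 835 / 351.5 = 577.3 J/K.
ΔS_total = (152.9) + (577.3) = 730 J/K.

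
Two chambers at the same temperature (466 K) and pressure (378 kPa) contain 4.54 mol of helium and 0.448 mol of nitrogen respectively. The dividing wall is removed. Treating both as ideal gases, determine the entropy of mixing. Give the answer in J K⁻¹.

Mole fractions: x_A = 4.54/4.99 = 0.91, x_B = 0.0898.
ΔS_mix = −R(n_A ln x_A + n_B ln x_B) = −8.314 × (4.54 ln 0.91 + 0.448 ln 0.0898) = 12.5 J/K.

ΔS_mix = 12.5 J/K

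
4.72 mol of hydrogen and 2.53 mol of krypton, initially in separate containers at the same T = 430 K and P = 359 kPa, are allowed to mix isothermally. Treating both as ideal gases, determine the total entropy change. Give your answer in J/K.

Mole fractions: x_A = 4.72/7.25 = 0.651, x_B = 0.349.
ΔS_mix = −R(n_A ln x_A + n_B ln x_B) = −8.314 × (4.72 ln 0.651 + 2.53 ln 0.349) = 39 J/K.

ΔS_mix = 39 J/K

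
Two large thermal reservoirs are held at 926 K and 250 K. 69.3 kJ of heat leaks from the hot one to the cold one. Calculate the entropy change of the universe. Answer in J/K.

ΔS_hot = −Q/T_H = −69300/926 = -74.84 J/K and ΔS_cold = +Q/T_C = 69300/250 = 277.2 J/K.
ΔS_total = -74.84 + 277.2 = 202 J/K, positive as the second law requires.

ΔS_total = 202 J/K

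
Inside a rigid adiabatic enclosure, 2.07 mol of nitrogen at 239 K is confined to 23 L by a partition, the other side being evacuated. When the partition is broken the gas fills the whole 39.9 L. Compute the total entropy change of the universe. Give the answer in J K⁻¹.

For an ideal gas in free expansion Q = 0 and W = 0, so T is unchanged.
Entropy is a state function; using a reversible isothermal path, ΔS_gas = nR ln(V₂/V₁) = 2.07 × 8.314 × ln(39.9/23) = 9.48 J/K.
The insulated surroundings exchange no heat, so ΔS_surr = 0 and ΔS_universe = ΔS_gas.

ΔS_universe = 9.48 J/K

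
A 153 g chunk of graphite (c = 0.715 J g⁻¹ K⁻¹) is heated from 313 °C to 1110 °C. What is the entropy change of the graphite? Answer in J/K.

In kelvin: T₁ = 586.15 K, T₂ = 1383.15 K. ΔS = ∫dQ_rev/T = m c ln(T₂/T₁) = 153 × 0.715 × ln(1383.15/586.15) = 93.9 J/K.

ΔS = 93.9 J/K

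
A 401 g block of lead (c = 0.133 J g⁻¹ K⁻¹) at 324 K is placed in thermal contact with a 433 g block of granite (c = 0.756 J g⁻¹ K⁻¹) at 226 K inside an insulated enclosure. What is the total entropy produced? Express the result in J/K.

Energy balance: T_f = (m₁c₁T₁ + m₂c₂T₂)/(m₁c₁ + m₂c₂) = 239.73 K.
ΔS₁ = m₁c₁ ln(T_f/T₁) = 53.333 × ln(239.73/324) = -16.07 J/K.
ΔS₂ = m₂c₂ ln(T_f/T₂) = 327.348 × ln(239.73/226) = 19.31 J/K.
ΔS_total = -16.07 + 19.31 = 3.24 J/K.

ΔS_total = 3.24 J/K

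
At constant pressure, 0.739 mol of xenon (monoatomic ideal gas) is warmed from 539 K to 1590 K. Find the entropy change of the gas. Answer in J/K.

ΔS = 16.6 J/K

At constant pressure, ΔS = nC_p ln(T₂/T₁) with C_p = 5R/2 = 20.79 J mol⁻¹ K⁻¹.
ΔS = 0.739 × 20.79 × ln(1590/539) = 16.6 J/K.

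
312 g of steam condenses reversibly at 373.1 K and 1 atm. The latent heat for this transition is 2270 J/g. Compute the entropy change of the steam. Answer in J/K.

Heat released by the substance: Q = −mL = −312 × 2270 = −708240 J.
At constant T, ΔS = Q_rev/T = −708240 / 373.1 = -1900 J/K.

ΔS = -1900 J/K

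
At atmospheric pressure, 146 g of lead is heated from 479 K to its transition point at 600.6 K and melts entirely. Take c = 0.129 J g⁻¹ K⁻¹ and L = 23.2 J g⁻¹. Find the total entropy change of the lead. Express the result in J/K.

Warming step: ΔS₁ = m c ln(T_tr/T_i) = 146 × 0.129 × ln(600.6/479) = 4.261 J/K.
Phase change: ΔS₂ = +mL/T_tr = 146 × 23.2 / 600.6 = 5.64 J/K.
ΔS_total = (4.261) + (5.64) = 9.9 J/K.

ΔS = 9.9 J/K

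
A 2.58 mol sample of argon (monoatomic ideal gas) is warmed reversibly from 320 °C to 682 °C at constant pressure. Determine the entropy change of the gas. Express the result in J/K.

ΔS = 25.5 J/K

In kelvin: T₁ = 593.15 K, T₂ = 955.15 K. At constant pressure, ΔS = nC_p ln(T₂/T₁) with C_p = 5R/2 = 20.79 J mol⁻¹ K⁻¹.
ΔS = 2.58 × 20.79 × ln(955.15/593.15) = 25.5 J/K.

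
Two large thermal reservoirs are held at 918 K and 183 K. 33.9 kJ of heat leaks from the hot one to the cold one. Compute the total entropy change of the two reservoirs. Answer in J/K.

ΔS_total = 148 J/K

ΔS_hot = −Q/T_H = −33900/918 = -36.93 J/K and ΔS_cold = +Q/T_C = 33900/183 = 185.2 J/K.
ΔS_total = -36.93 + 185.2 = 148 J/K, positive as the second law requires.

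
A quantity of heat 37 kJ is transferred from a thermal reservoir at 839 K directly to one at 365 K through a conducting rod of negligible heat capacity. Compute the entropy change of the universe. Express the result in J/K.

ΔS_hot = −Q/T_H = −37000/839 = -44.1 J/K and ΔS_cold = +Q/T_C = 37000/365 = 101.4 J/K.
ΔS_total = -44.1 + 101.4 = 57.3 J/K, positive as the second law requires.

ΔS_total = 57.3 J/K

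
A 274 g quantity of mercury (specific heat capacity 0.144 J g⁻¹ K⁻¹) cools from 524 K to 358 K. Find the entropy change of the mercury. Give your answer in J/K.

ΔS = -15 J/K

ΔS = ∫dQ_rev/T = m c ln(T₂/T₁) = 274 × 0.144 × ln(358/524) = -15 J/K.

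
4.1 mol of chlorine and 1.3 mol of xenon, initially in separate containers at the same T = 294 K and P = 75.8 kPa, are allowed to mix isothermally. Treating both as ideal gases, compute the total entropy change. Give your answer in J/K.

Mole fractions: x_A = 4.1/5.4 = 0.759, x_B = 0.241.
ΔS_mix = −R(n_A ln x_A + n_B ln x_B) = −8.314 × (4.1 ln 0.759 + 1.3 ln 0.241) = 24.8 J/K.

ΔS_mix = 24.8 J/K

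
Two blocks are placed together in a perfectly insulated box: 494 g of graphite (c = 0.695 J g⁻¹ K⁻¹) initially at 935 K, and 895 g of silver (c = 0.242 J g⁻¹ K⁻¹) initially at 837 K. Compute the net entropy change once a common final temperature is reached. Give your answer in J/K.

Energy balance: T_f = (m₁c₁T₁ + m₂c₂T₂)/(m₁c₁ + m₂c₂) = 897.09 K.
ΔS₁ = m₁c₁ ln(T_f/T₁) = 343.33 × ln(897.09/935) = -14.21 J/K.
ΔS₂ = m₂c₂ ln(T_f/T₂) = 216.59 × ln(897.09/837) = 15.017 J/K.
ΔS_total = -14.21 + 15.017 = 0.807 J/K.

ΔS_total = 0.807 J/K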